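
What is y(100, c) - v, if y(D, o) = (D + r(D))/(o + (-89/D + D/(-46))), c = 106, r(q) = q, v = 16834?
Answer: -3985040002/236753 ≈ -16832.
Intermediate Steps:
y(D, o) = 2*D/(o - 89/D - D/46) (y(D, o) = (D + D)/(o + (-89/D + D/(-46))) = (2*D)/(o + (-89/D + D*(-1/46))) = (2*D)/(o + (-89/D - D/46)) = (2*D)/(o - 89/D - D/46) = 2*D/(o - 89/D - D/46))
y(100, c) - v = 92*100**2/(-4094 - 1*100**2 + 46*100*106) - 1*16834 = 92*10000/(-4094 - 1*10000 + 487600) - 16834 = 92*10000/(-4094 - 10000 + 487600) - 16834 = 92*10000/473506 - 16834 = 92*10000*(1/473506) - 16834 = 460000/236753 - 16834 = -3985040002/236753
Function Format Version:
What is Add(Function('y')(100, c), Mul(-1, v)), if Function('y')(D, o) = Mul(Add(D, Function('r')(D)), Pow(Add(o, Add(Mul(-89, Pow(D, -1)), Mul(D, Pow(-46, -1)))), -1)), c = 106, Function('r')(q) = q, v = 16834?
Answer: Rational(-3985040002, 236753) ≈ -16832.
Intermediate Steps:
Function('y')(D, o) = Mul(2, D, Pow(Add(o, Mul(-89, Pow(D, -1)), Mul(Rational(-1, 46), D)), -1)) (Function('y')(D, o) = Mul(Add(D, D), Pow(Add(o, Add(Mul(-89, Pow(D, -1)), Mul(D, Pow(-46, -1)))), -1)) = Mul(Mul(2, D), Pow(Add(o, Add(Mul(-89, Pow(D, -1)), Mul(D, Rational(-1, 46)))), -1)) = Mul(Mul(2, D), Pow(Add(o, Add(Mul(-89, Pow(D, -1)), Mul(Rational(-1, 46), D))), -1)) = Mul(Mul(2, D), Pow(Add(o, Mul(-89, Pow(D, -1)), Mul(Rational(-1, 46), D)), -1)) = Mul(2, D, Pow(Add(o, Mul(-89, Pow(D, -1)), Mul(Rational(-1, 46), D)), -1)))
Add(Function('y')(100, c), Mul(-1, v)) = Add(Mul(92, Pow(100, 2), Pow(Add(-4094, Mul(-1, Pow(100, 2)), Mul(46, 100, 106)), -1)), Mul(-1, 16834)) = Add(Mul(92, 10000, Pow(Add(-4094, Mul(-1, 10000), 487600), -1)), -16834) = Add(Mul(92, 10000, Pow(Add(-4094, -10000, 487600), -1)), -16834) = Add(Mul(92, 10000, Pow(473506, -1)), -16834) = Add(Mul(92, 10000, Rational(1, 473506)), -16834) = Add(Rational(460000, 236753), -16834) = Rational(-3985040002, 236753)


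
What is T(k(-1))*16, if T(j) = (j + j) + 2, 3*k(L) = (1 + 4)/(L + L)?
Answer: 16/3 ≈ 5.3333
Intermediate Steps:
k(L) = 5/(6*L) (k(L) = ((1 + 4)/(L + L))/3 = (5/((2*L)))/3 = (5*(1/(2*L)))/3 = (5/(2*L))/3 = 5/(6*L))
T(j) = 2 + 2*j (T(j) = 2*j + 2 = 2 + 2*j)
T(k(-1))*16 = (2 + 2*((⅚)/(-1)))*16 = (2 + 2*((⅚)*(-1)))*16 = (2 + 2*(-⅚))*16 = (2 - 5/3)*16 = (⅓)*16 = 16/3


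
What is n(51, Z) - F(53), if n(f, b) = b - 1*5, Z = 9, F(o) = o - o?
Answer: 4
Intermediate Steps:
F(o) = 0
n(f, b) = -5 + b (n(f, b) = b - 5 = -5 + b)
n(51, Z) - F(53) = (-5 + 9) - 1*0 = 4 + 0 = 4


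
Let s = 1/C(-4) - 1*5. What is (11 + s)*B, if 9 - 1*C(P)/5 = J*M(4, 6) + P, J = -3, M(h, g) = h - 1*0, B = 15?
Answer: 2253/25 ≈ 90.120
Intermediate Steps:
M(h, g) = h (M(h, g) = h + 0 = h)
C(P) = 105 - 5*P (C(P) = 45 - 5*(-3*4 + P) = 45 - 5*(-12 + P) = 45 + (60 - 5*P) = 105 - 5*P)
s = -624/125 (s = 1/(105 - 5*(-4)) - 1*5 = 1/(105 + 20) - 5 = 1/125 - 5 = -624/125 ≈ -4.9920)
(11 + s)*B = (11 - 624/125)*15 = (751/125)*15 = 2253/25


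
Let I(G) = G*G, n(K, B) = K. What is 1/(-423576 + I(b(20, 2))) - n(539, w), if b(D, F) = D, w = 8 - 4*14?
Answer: -228091865/423176 ≈ -539.00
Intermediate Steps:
w = -48 (w = 8 - 56 = -48)
I(G) = G²
1/(-423576 + I(b(20, 2))) - n(539, w) = 1/(-423576 + 20²) - 1*539 = 1/(-423576 + 400) - 539 = 1/(-423176) - 539 = -1/423176 - 539 = -228091865/423176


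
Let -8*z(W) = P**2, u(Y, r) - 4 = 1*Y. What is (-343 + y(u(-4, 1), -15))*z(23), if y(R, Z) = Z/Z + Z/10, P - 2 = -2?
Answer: 0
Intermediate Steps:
P = 0 (P = 2 - 2 = 0)
u(Y, r) = 4 + Y (u(Y, r) = 4 + 1*Y = 4 + Y)
z(W) = 0 (z(W) = -1/8*0**2 = -1/8*0 = 0)
y(R, Z) = 1 + Z/10 (y(R, Z) = 1 + Z*(1/10) = 1 + Z/10)
(-343 + y(u(-4, 1), -15))*z(23) = (-343 + (1 + (1/10)*(-15)))*0 = (-343 + (1 - 3/2))*0 = (-343 - 1/2)*0 = -687/2*0 = 0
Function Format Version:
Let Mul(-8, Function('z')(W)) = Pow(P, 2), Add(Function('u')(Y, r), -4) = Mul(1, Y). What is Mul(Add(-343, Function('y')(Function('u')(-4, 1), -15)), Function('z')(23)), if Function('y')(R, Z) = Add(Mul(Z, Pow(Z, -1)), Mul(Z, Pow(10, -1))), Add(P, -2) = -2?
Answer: 0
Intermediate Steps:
P = 0 (P = Add(2, -2) = 0)
Function('u')(Y, r) = Add(4, Y) (Function('u')(Y, r) = Add(4, Mul(1, Y)) = Add(4, Y))
Function('z')(W) = 0 (Function('z')(W) = Mul(Rational(-1, 8), Pow(0, 2)) = Mul(Rational(-1, 8), 0) = 0)
Function('y')(R, Z) = Add(1, Mul(Rational(1, 10), Z)) (Function('y')(R, Z) = Add(1, Mul(Z, Rational(1, 10))) = Add(1, Mul(Rational(1, 10), Z)))
Mul(Add(-343, Function('y')(Function('u')(-4, 1), -15)), Function('z')(23)) = Mul(Add(-343, Add(1, Mul(Rational(1, 10), -15))), 0) = Mul(Add(-343, Add(1, Rational(-3, 2))), 0) = Mul(Add(-343, Rational(-1, 2)), 0) = Mul(Rational(-687, 2), 0) = 0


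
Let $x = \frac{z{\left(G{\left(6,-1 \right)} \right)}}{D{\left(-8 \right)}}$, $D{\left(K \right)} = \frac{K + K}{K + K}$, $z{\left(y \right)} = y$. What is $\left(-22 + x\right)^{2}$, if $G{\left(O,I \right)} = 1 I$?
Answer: $529$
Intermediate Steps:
$G{\left(O,I \right)} = I$
$D{\left(K \right)} = 1$ ($D{\left(K \right)} = \frac{2 K}{2 K} = 2 K \frac{1}{2 K} = 1$)
$x = -1$ ($x = - 1^{-1} = \left(-1\right) 1 = -1$)
$\left(-22 + x\right)^{2} = \left(-22 - 1\right)^{2} = \left(-23\right)^{2} = 529$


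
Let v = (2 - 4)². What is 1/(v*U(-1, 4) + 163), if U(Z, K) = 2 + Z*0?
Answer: 1/171 ≈ 0.0058480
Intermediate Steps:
v = 4 (v = (-2)² = 4)
U(Z, K) = 2 (U(Z, K) = 2 + 0 = 2)
1/(v*U(-1, 4) + 163) = 1/(4*2 + 163) = 1/(8 + 163) = 1/171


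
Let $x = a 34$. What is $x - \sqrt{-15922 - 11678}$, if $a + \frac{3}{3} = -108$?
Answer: $-3706 - 20 i \sqrt{69} \approx -3706.0 - 166.13 i$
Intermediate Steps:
$a = -109$ ($a = -1 - 108 = -109$)
$x = -3706$ ($x = \left(-109\right) 34 = -3706$)
$x - \sqrt{-15922 - 11678} = -3706 - \sqrt{-15922 - 11678} = -3706 - \sqrt{-27600} = -3706 - 20 i \sqrt{69}$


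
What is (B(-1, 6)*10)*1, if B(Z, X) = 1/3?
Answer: 10/3 ≈ 3.3333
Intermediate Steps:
B(Z, X) = 1/3
(B(-1, 6)*10)*1 = ((1/3)*10)*1 = (10/3)*1 = 10/3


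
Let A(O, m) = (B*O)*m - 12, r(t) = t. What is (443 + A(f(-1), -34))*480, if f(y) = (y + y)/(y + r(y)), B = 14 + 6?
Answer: -119520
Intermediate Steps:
B = 20
f(y) = 1 (f(y) = (y + y)/(y + y) = (2*y)/((2*y)) = (2*y)*(1/(2*y)) = 1)
A(O, m) = -12 + 20*O*m (A(O, m) = (20*O)*m - 12 = 20*O*m - 12 = -12 + 20*O*m)
(443 + A(f(-1), -34))*480 = (443 + (-12 + 20*1*(-34)))*480 = (443 + (-12 - 680))*480 = (443 - 692)*480 = -249*480 = -119520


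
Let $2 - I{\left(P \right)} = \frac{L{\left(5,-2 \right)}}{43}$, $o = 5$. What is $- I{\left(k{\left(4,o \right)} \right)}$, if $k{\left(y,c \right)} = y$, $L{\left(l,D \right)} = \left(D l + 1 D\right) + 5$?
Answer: $- \frac{93}{43} \approx -2.1628$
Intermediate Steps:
$L{\left(l,D \right)} = 5 + D + D l$ ($L{\left(l,D \right)} = \left(D l + D\right) + 5 = \left(D + D l\right) + 5 = 5 + D + D l$)
$I{\left(P \right)} = \frac{93}{43}$ ($I{\left(P \right)} = 2 - \frac{5 - 2 - 10}{43} = 2 - \left(5 - 2 - 10\right) \frac{1}{43} = 2 - \left(-7\right) \frac{1}{43} = 2 - - \frac{7}{43} = 2 + \frac{7}{43} = \frac{93}{43}$)
$- I{\left(k{\left(4,o \right)} \right)} = \left(-1\right) \frac{93}{43} = - \frac{93}{43}$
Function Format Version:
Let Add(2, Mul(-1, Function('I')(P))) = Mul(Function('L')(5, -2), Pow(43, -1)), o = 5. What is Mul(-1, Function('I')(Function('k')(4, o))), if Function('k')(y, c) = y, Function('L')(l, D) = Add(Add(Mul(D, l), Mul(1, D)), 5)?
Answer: Rational(-93, 43) ≈ -2.1628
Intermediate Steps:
Function('L')(l, D) = Add(5, D, Mul(D, l)) (Function('L')(l, D) = Add(Add(Mul(D, l), D), 5) = Add(Add(D, Mul(D, l)), 5) = Add(5, D, Mul(D, l)))
Function('I')(P) = Rational(93, 43) (Function('I')(P) = Add(2, Mul(-1, Mul(Add(5, -2, Mul(-2, 5)), Pow(43, -1)))) = Add(2, Mul(-1, Mul(Add(5, -2, -10), Rational(1, 43)))) = Add(2, Mul(-1, Mul(-7, Rational(1, 43)))) = Add(2, Mul(-1, Rational(-7, 43))) = Add(2, Rational(7, 43)) = Rational(93, 43))
Mul(-1, Function('I')(Function('k')(4, o))) = Mul(-1, Rational(93, 43)) = Rational(-93, 43)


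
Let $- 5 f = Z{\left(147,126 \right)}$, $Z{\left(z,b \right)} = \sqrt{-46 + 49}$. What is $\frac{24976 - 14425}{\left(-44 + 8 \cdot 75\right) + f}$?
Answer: $\frac{146658900}{7728397} + \frac{52755 \sqrt{3}}{7728397} \approx 18.988$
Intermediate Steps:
$Z{\left(z,b \right)} = \sqrt{3}$
$f = - \frac{\sqrt{3}}{5} \approx -0.34641$
$\frac{24976 - 14425}{\left(-44 + 8 \cdot 75\right) + f} = \frac{24976 - 14425}{\left(-44 + 8 \cdot 75\right) - \frac{\sqrt{3}}{5}} = \frac{10551}{\left(-44 + 600\right) - \frac{\sqrt{3}}{5}} = \frac{10551}{556 - \frac{\sqrt{3}}{5}}$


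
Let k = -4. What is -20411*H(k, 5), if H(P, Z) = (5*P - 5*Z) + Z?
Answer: 816440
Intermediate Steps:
H(P, Z) = -4*Z + 5*P (H(P, Z) = (-5*Z + 5*P) + Z = -4*Z + 5*P)
-20411*H(k, 5) = -20411*(-4*5 + 5*(-4)) = -20411*(-20 - 20) = -20411*(-40) = 816440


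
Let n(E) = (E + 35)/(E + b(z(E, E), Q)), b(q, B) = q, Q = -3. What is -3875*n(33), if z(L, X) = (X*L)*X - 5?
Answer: -52700/7193 ≈ -7.3266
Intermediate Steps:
z(L, X) = -5 + L*X**2 (z(L, X) = (L*X)*X - 5 = L*X**2 - 5 = -5 + L*X**2)
n(E) = (35 + E)/(-5 + E + E**3) (n(E) = (E + 35)/(E + (-5 + E*E**2)) = (35 + E)/(E + (-5 + E**3)) = (35 + E)/(-5 + E + E**3))
-3875*n(33) = -3875*(35 + 33)/(-5 + 33 + 33**3) = -3875*68/(-5 + 33 + 35937) = -3875*68/35965 = -52700/7193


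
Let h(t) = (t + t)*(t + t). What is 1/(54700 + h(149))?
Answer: 1/143504 ≈ 6.9684e-6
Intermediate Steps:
h(t) = 4*t² (h(t) = (2*t)*(2*t) = 4*t²)
1/(54700 + h(149)) = 1/(54700 + 4*149²) = 1/(54700 + 4*22201) = 1/(54700 + 88804) = 1/143504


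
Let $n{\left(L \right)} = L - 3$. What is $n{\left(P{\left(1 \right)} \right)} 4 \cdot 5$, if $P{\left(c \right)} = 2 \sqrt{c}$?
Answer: $-20$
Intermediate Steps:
$n{\left(L \right)} = -3 + L$
$n{\left(P{\left(1 \right)} \right)} 4 \cdot 5 = \left(-3 + 2 \sqrt{1}\right) 4 \cdot 5 = \left(-3 + 2 \cdot 1\right) 20 = \left(-3 + 2\right) 20 = \left(-1\right) 20 = -20$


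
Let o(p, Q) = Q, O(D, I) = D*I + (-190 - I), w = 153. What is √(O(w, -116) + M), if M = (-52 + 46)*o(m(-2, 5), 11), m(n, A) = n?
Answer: 4*I*√1118 ≈ 133.75*I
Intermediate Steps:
O(D, I) = -190 - I + D*I
M = -66 (M = (-52 + 46)*11 = -6*11 = -66)
√(O(w, -116) + M) = √((-190 - 1*(-116) + 153*(-116)) - 66) = √((-190 + 116 - 17748) - 66) = √(-17822 - 66) = √(-17888) = 4*I*√1118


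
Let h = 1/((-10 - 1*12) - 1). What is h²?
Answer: 1/529 ≈ 0.0018904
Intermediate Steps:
h = -1/23 (h = 1/((-10 - 12) - 1) = 1/(-22 - 1) = 1/(-23) = -1/23 ≈ -0.043478)
h² = (-1/23)² = 1/529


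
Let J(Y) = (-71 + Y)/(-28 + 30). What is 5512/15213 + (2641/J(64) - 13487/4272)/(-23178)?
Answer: 1388387493671/3514785718752 ≈ 0.39501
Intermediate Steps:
J(Y) = -71/2 + Y/2 (J(Y) = (-71 + Y)/2 = (-71 + Y)*(½) = -71/2 + Y/2)
5512/15213 + (2641/J(64) - 13487/4272)/(-23178) = 5512/15213 + (2641/(-71/2 + (½)*64) - 13487/4272)/(-23178) = 5512*(1/15213) + (2641/(-71/2 + 32) - 13487*1/4272)*(-1/23178) = 5512/15213 + (2641/(-7/2) - 13487/4272)*(-1/23178) = 5512/15213 + (2641*(-2/7) - 13487/4272)*(-1/23178) = 5512/15213 + (-5282/7 - 13487/4272)*(-1/23178) = 5512/15213 - 22659113/29904*(-1/23178) = 5512/15213 + 22659113/693114912 = 1388387493671/3514785718752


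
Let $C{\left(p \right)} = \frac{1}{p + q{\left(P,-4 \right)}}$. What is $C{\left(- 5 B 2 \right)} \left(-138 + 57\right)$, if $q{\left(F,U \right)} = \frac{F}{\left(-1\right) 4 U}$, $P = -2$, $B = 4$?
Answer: $\frac{216}{107} \approx 2.0187$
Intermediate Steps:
$q{\left(F,U \right)} = - \frac{F}{4 U}$ ($q{\left(F,U \right)} = \frac{F}{\left(-4\right) U} = F \left(- \frac{1}{4 U}\right) = - \frac{F}{4 U}$)
$C{\left(p \right)} = \frac{1}{- \frac{1}{8} + p}$ ($C{\left(p \right)} = \frac{1}{p - - \frac{1}{2 \left(-4\right)}} = \frac{1}{p - \left(- \frac{1}{2}\right) \left(- \frac{1}{4}\right)} = \frac{1}{p - \frac{1}{8}} = \frac{1}{- \frac{1}{8} + p}$)
$C{\left(- 5 B 2 \right)} \left(-138 + 57\right) = \frac{8}{-1 + 8 \left(-5\right) 4 \cdot 2} \left(-138 + 57\right) = \frac{8}{-1 + 8 \left(\left(-20\right) 2\right)} \left(-81\right) = \frac{8}{-1 + 8 \left(-40\right)} \left(-81\right) = \frac{8}{-1 - 320} \left(-81\right) = \frac{8}{-321} \left(-81\right) = 8 \left(- \frac{1}{321}\right) \left(-81\right) = \left(- \frac{8}{321}\right) \left(-81\right) = \frac{216}{107}$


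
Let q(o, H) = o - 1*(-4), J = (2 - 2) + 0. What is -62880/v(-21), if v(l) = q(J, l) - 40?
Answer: 5240/3 ≈ 1746.7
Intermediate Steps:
J = 0 (J = 0 + 0 = 0)
q(o, H) = 4 + o (q(o, H) = o + 4 = 4 + o)
v(l) = -36 (v(l) = (4 + 0) - 40 = 4 - 40 = -36)
-62880/v(-21) = -62880/(-36) = -62880*(-1/36) = 5240/3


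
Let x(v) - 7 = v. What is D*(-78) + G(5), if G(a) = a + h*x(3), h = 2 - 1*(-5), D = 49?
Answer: -3747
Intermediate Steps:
x(v) = 7 + v
h = 7 (h = 2 + 5 = 7)
G(a) = 70 + a (G(a) = a + 7*(7 + 3) = a + 7*10 = a + 70 = 70 + a)
D*(-78) + G(5) = 49*(-78) + (70 + 5) = -3822 + 75 = -3747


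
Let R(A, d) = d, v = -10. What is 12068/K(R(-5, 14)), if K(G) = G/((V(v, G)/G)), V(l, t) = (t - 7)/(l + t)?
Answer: 431/4 ≈ 107.75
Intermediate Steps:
V(l, t) = (-7 + t)/(l + t)
K(G) = G²*(-10 + G)/(-7 + G) (K(G) = G/((((-7 + G)/(-10 + G))/G)) = G/(((-7 + G)/(G*(-10 + G)))) = G*(G*(-10 + G)/(-7 + G)) = G²*(-10 + G)/(-7 + G))
12068/K(R(-5, 14)) = 12068/((14²*(-10 + 14)/(-7 + 14))) = 12068/((196*4/7)) = 12068/((196*(⅐)*4)) = 12068/112 = 12068*(1/112) = 431/4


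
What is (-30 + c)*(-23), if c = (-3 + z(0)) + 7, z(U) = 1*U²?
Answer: 598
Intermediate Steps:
z(U) = U²
c = 4 (c = (-3 + 0²) + 7 = (-3 + 0) + 7 = -3 + 7 = 4)
(-30 + c)*(-23) = (-30 + 4)*(-23) = -26*(-23) = 598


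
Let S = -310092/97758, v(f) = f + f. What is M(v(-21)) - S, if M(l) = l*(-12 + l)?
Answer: 37004206/16293 ≈ 2271.2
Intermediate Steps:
v(f) = 2*f
S = -51682/16293 (S = -310092*1/97758 = -51682/16293 ≈ -3.1720)
M(v(-21)) - S = (2*(-21))*(-12 + 2*(-21)) - 1*(-51682/16293) = -42*(-12 - 42) + 51682/16293 = -42*(-54) + 51682/16293 = 2268 + 51682/16293 = 37004206/16293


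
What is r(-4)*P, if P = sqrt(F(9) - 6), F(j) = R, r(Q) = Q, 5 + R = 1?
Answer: -4*I*sqrt(10) ≈ -12.649*I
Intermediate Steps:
R = -4 (R = -5 + 1 = -4)
F(j) = -4
P = I*sqrt(10) (P = sqrt(-4 - 6) = sqrt(-10) = I*sqrt(10) ≈ 3.1623*I)
r(-4)*P = -4*I*sqrt(10)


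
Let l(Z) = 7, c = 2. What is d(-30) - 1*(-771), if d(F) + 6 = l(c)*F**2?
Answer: 7065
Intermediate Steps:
d(F) = -6 + 7*F**2
d(-30) - 1*(-771) = (-6 + 7*(-30)**2) - 1*(-771) = (-6 + 7*900) + 771 = (-6 + 6300) + 771 = 6294 + 771 = 7065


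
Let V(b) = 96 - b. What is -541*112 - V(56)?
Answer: -60632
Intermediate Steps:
-541*112 - V(56) = -541*112 - (96 - 1*56) = -60592 - (96 - 56) = -60592 - 1*40 = -60592 - 40 = -60632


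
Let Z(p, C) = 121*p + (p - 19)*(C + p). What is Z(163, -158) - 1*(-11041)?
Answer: 31484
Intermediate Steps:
Z(p, C) = 121*p + (-19 + p)*(C + p)
Z(163, -158) - 1*(-11041) = (163² - 19*(-158) + 102*163 - 158*163) - 1*(-11041) = (26569 + 3002 + 16626 - 25754) + 11041 = 20443 + 11041 = 31484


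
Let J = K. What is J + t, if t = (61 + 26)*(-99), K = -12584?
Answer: -21197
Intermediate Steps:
J = -12584
t = -8613 (t = 87*(-99) = -8613)
J + t = -12584 - 8613 = -21197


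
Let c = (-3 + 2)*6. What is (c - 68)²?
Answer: 5476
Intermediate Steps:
c = -6 (c = -1*6 = -6)
(c - 68)² = (-6 - 68)² = (-74)² = 5476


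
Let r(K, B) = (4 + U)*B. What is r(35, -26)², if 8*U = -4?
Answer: 8281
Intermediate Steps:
U = -½ (U = (⅛)*(-4) = -½ ≈ -0.50000)
r(K, B) = 7*B/2 (r(K, B) = (4 - ½)*B = 7*B/2)
r(35, -26)² = ((7/2)*(-26))² = (-91)² = 8281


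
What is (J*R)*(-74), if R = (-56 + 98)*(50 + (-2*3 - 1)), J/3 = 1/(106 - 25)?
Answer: -44548/9 ≈ -4949.8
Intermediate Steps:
J = 1/27 (J = 3/(106 - 25) = 3/81 = 3*(1/81) = 1/27 ≈ 0.037037)
R = 1806 (R = 42*(50 + (-6 - 1)) = 42*(50 - 7) = 42*43 = 1806)
(J*R)*(-74) = ((1/27)*1806)*(-74) = (602/9)*(-74) = -44548/9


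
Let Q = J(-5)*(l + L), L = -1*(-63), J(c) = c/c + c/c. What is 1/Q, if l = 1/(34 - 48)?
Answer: 7/881 ≈ 0.0079455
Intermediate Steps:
J(c) = 2 (J(c) = 1 + 1 = 2)
l = -1/14 (l = 1/(-14) = -1/14 ≈ -0.071429)
L = 63
Q = 881/7 (Q = 2*(-1/14 + 63) = 2*(881/14) = 881/7 ≈ 125.86)
1/Q = 1/(881/7) = 7/881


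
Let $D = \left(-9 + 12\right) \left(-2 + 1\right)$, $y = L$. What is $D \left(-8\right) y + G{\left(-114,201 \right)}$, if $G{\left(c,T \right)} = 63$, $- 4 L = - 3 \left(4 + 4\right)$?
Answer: $207$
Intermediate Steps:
$L = 6$ ($L = - \frac{\left(-3\right) \left(4 + 4\right)}{4} = - \frac{\left(-3\right) 8}{4} = \left(- \frac{1}{4}\right) \left(-24\right) = 6$)
$y = 6$
$D = -3$ ($D = 3 \left(-1\right) = -3$)
$D \left(-8\right) y + G{\left(-114,201 \right)} = \left(-3\right) \left(-8\right) 6 + 63 = 24 \cdot 6 + 63 = 144 + 63 = 207$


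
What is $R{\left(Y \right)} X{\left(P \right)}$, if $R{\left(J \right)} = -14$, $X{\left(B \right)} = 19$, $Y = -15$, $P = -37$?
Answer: $-266$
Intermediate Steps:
$R{\left(Y \right)} X{\left(P \right)} = \left(-14\right) 19 = -266$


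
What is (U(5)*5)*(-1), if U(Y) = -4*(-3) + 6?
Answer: -90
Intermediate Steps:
U(Y) = 18 (U(Y) = 12 + 6 = 18)
(U(5)*5)*(-1) = (18*5)*(-1) = 90*(-1) = -90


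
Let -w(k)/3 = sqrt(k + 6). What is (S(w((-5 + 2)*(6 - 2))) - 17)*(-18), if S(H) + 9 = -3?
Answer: 522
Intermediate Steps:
w(k) = -3*sqrt(6 + k) (w(k) = -3*sqrt(k + 6) = -3*sqrt(6 + k))
S(H) = -12 (S(H) = -9 - 3 = -12)
(S(w((-5 + 2)*(6 - 2))) - 17)*(-18) = (-12 - 17)*(-18) = -29*(-18) = 522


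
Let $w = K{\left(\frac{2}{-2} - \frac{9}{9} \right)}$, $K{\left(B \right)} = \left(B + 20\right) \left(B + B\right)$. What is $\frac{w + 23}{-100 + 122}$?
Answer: $- \frac{49}{22} \approx -2.2273$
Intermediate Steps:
$K{\left(B \right)} = 2 B \left(20 + B\right)$ ($K{\left(B \right)} = \left(20 + B\right) 2 B = 2 B \left(20 + B\right)$)
$w = -72$ ($w = 2 \left(\frac{2}{-2} - \frac{9}{9}\right) \left(20 + \left(\frac{2}{-2} - \frac{9}{9}\right)\right) = 2 \left(2 \left(- \frac{1}{2}\right) - 1\right) \left(20 + \left(2 \left(- \frac{1}{2}\right) - 1\right)\right) = 2 \left(-1 - 1\right) \left(20 - 2\right) = 2 \left(-2\right) \left(20 - 2\right) = 2 \left(-2\right) 18 = -72$)
$\frac{w + 23}{-100 + 122} = \frac{-72 + 23}{-100 + 122} = - \frac{49}{22}$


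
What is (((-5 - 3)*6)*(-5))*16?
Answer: 3840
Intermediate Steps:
(((-5 - 3)*6)*(-5))*16 = (-8*6*(-5))*16 = -48*(-5)*16 = 240*16 = 3840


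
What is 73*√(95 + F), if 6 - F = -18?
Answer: 73*√119 ≈ 796.34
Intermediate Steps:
F = 24 (F = 6 - 1*(-18) = 6 + 18 = 24)
73*√(95 + F) = 73*√(95 + 24) = 73*√119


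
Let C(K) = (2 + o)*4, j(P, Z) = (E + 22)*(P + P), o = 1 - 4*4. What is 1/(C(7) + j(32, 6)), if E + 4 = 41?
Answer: 1/3724 ≈ 0.00026853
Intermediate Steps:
E = 37 (E = -4 + 41 = 37)
o = -15 (o = 1 - 16 = -15)
j(P, Z) = 118*P (j(P, Z) = (37 + 22)*(P + P) = 59*(2*P) = 118*P)
C(K) = -52 (C(K) = (2 - 15)*4 = -13*4 = -52)
1/(C(7) + j(32, 6)) = 1/(-52 + 118*32) = 1/(-52 + 3776) = 1/3724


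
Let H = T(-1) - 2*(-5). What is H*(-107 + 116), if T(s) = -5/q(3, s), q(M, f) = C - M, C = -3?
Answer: 195/2 ≈ 97.500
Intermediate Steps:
q(M, f) = -3 - M
T(s) = ⅚ (T(s) = -5/(-3 - 1*3) = -5/(-3 - 3) = -5/(-6) = -5*(-⅙) = ⅚)
H = 65/6 (H = ⅚ - 2*(-5) = ⅚ + 10 = 65/6 ≈ 10.833)
H*(-107 + 116) = 65*(-107 + 116)/6 = (65/6)*9 = 195/2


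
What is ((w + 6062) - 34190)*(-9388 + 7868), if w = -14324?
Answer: 64527040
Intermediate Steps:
((w + 6062) - 34190)*(-9388 + 7868) = ((-14324 + 6062) - 34190)*(-9388 + 7868) = (-8262 - 34190)*(-1520) = -42452*(-1520) = 64527040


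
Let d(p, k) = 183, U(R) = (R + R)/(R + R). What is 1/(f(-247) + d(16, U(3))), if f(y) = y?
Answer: -1/64 ≈ -0.015625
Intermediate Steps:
U(R) = 1 (U(R) = (2*R)/((2*R)) = (2*R)*(1/(2*R)) = 1)
1/(f(-247) + d(16, U(3))) = 1/(-247 + 183) = 1/(-64) = -1/64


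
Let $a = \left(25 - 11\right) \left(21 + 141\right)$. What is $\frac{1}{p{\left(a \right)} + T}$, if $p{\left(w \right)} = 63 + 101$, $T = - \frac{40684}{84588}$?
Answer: $\frac{3021}{493991} \approx 0.0061155$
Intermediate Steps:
$T = - \frac{1453}{3021}$ ($T = \left(-40684\right) \frac{1}{84588} = - \frac{1453}{3021} \approx -0.48097$)
$a = 2268$ ($a = 14 \cdot 162 = 2268$)
$p{\left(w \right)} = 164$
$\frac{1}{p{\left(a \right)} + T} = \frac{1}{164 - \frac{1453}{3021}} = \frac{1}{\frac{493991}{3021}} = \frac{3021}{493991}$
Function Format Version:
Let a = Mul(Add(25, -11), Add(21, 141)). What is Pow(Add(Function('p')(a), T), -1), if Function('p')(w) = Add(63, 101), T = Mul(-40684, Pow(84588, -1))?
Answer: Rational(3021, 493991) ≈ 0.0061155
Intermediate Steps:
T = Rational(-1453, 3021) (T = Mul(-40684, Rational(1, 84588)) = Rational(-1453, 3021) ≈ -0.48097)
a = 2268 (a = Mul(14, 162) = 2268)
Function('p')(w) = 164
Pow(Add(Function('p')(a), T), -1) = Pow(Add(164, Rational(-1453, 3021)), -1) = Pow(Rational(493991, 3021), -1) = Rational(3021, 493991)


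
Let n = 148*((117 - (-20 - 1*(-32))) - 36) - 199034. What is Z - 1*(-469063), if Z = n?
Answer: 280241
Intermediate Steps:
n = -188822 (n = 148*((117 - (-20 + 32)) - 36) - 199034 = 148*((117 - 1*12) - 36) - 199034 = 148*((117 - 12) - 36) - 199034 = 148*(105 - 36) - 199034 = 148*69 - 199034 = 10212 - 199034 = -188822)
Z = -188822
Z - 1*(-469063) = -188822 - 1*(-469063) = -188822 + 469063 = 280241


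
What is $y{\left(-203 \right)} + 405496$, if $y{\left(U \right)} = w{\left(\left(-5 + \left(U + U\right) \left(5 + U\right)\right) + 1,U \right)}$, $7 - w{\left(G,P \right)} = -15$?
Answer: $405518$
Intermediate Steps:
$w{\left(G,P \right)} = 22$ ($w{\left(G,P \right)} = 7 - -15 = 7 + 15 = 22$)
$y{\left(U \right)} = 22$
$y{\left(-203 \right)} + 405496 = 22 + 405496 = 405518$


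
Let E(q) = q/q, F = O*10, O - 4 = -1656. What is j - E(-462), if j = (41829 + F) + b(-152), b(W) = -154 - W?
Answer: 25306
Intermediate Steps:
O = -1652 (O = 4 - 1656 = -1652)
F = -16520 (F = -1652*10 = -16520)
E(q) = 1
j = 25307 (j = (41829 - 16520) + (-154 - 1*(-152)) = 25309 + (-154 + 152) = 25309 - 2 = 25307)
j - E(-462) = 25307 - 1*1 = 25307 - 1 = 25306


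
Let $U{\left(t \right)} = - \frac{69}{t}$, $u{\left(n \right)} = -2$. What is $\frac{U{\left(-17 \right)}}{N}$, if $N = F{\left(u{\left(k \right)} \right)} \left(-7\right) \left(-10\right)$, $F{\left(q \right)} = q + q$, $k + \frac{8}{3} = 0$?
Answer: $- \frac{69}{4760} \approx -0.014496$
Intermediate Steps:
$k = - \frac{8}{3}$ ($k = - \frac{8}{3} + 0 = - \frac{8}{3} \approx -2.6667$)
$F{\left(q \right)} = 2 q$
$N = -280$ ($N = 2 \left(-2\right) \left(-7\right) \left(-10\right) = \left(-4\right) \left(-7\right) \left(-10\right) = 28 \left(-10\right) = -280$)
$\frac{U{\left(-17 \right)}}{N} = \frac{\left(-69\right) \frac{1}{-17}}{-280} = \left(-69\right) \left(- \frac{1}{17}\right) \left(- \frac{1}{280}\right) = \frac{69}{17} \left(- \frac{1}{280}\right) = - \frac{69}{4760}$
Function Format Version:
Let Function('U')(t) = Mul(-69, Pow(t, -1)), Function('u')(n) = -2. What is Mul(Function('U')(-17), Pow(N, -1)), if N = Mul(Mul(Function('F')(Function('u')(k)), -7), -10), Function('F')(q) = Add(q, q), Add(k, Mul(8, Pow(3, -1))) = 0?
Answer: Rational(-69, 4760) ≈ -0.014496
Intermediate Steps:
k = Rational(-8, 3) (k = Add(Rational(-8, 3), 0) = Rational(-8, 3) ≈ -2.6667)
Function('F')(q) = Mul(2, q)
N = -280 (N = Mul(Mul(Mul(2, -2), -7), -10) = Mul(Mul(-4, -7), -10) = Mul(28, -10) = -280)
Mul(Function('U')(-17), Pow(N, -1)) = Mul(Mul(-69, Pow(-17, -1)), Pow(-280, -1)) = Mul(Mul(-69, Rational(-1, 17)), Rational(-1, 280)) = Mul(Rational(69, 17), Rational(-1, 280)) = Rational(-69, 4760)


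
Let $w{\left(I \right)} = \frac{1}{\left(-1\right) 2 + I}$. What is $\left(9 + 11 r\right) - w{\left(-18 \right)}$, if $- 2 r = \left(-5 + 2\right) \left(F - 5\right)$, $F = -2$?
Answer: $- \frac{2129}{20} \approx -106.45$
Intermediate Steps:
$r = - \frac{21}{2}$ ($r = - \frac{\left(-5 + 2\right) \left(-2 - 5\right)}{2} = - \frac{\left(-3\right) \left(-7\right)}{2} = \left(- \frac{1}{2}\right) 21 = - \frac{21}{2} \approx -10.5$)
$w{\left(I \right)} = \frac{1}{-2 + I}$
$\left(9 + 11 r\right) - w{\left(-18 \right)} = \left(9 + 11 \left(- \frac{21}{2}\right)\right) - \frac{1}{-2 - 18} = \left(9 - \frac{231}{2}\right) - \frac{1}{-20} = - \frac{213}{2} - - \frac{1}{20} = - \frac{213}{2} + \frac{1}{20} = - \frac{2129}{20}$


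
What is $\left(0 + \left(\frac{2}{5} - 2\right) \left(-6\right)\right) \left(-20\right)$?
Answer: $-192$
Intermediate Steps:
$\left(0 + \left(\frac{2}{5} - 2\right) \left(-6\right)\right) \left(-20\right) = \left(0 - - \frac{48}{5}\right) \left(-20\right) = \left(0 + \frac{48}{5}\right) \left(-20\right) = \frac{48}{5} \left(-20\right) = -192$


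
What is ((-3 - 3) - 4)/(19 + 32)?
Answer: -10/51 ≈ -0.19608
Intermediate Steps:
((-3 - 3) - 4)/(19 + 32) = (-6 - 4)/51 = -10*1/51 = -10/51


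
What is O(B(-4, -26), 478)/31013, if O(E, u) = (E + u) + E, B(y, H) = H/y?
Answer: 491/31013 ≈ 0.015832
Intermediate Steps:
O(E, u) = u + 2*E
O(B(-4, -26), 478)/31013 = (478 + 2*(-26/(-4)))/31013 = (478 + 2*(-26*(-¼)))*(1/31013) = (478 + 2*(13/2))*(1/31013) = (478 + 13)*(1/31013) = 491*(1/31013) = 491/31013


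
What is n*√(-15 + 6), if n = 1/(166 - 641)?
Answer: -3*I/475 ≈ -0.0063158*I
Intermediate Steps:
n = -1/475 (n = 1/(-475) = -1/475 ≈ -0.0021053)
n*√(-15 + 6) = -√(-15 + 6)/475 = -3*I/475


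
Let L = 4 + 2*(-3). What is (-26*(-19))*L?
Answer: -988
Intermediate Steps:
L = -2 (L = 4 - 6 = -2)
(-26*(-19))*L = -26*(-19)*(-2) = 494*(-2) = -988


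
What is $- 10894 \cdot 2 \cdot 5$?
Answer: $-108940$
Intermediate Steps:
$- 10894 \cdot 2 \cdot 5 = \left(-10894\right) 10 = -108940$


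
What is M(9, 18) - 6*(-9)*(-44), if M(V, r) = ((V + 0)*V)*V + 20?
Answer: -1627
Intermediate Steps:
M(V, r) = 20 + V³ (M(V, r) = (V*V)*V + 20 = V²*V + 20 = V³ + 20 = 20 + V³)
M(9, 18) - 6*(-9)*(-44) = (20 + 9³) - 6*(-9)*(-44) = (20 + 729) + 54*(-44) = 749 - 2376 = -1627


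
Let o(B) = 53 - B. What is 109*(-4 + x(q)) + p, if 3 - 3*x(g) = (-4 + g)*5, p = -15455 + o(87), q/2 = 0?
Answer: -45268/3 ≈ -15089.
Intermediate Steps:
q = 0 (q = 2*0 = 0)
p = -15489 (p = -15455 + (53 - 1*87) = -15455 + (53 - 87) = -15455 - 34 = -15489)
x(g) = 23/3 - 5*g/3 (x(g) = 1 - (-4 + g)*5/3 = 1 - (-20 + 5*g)/3 = 1 + (20/3 - 5*g/3) = 23/3 - 5*g/3)
109*(-4 + x(q)) + p = 109*(-4 + (23/3 - 5/3*0)) - 15489 = 109*(-4 + (23/3 + 0)) - 15489 = 109*(-4 + 23/3) - 15489 = 109*(11/3) - 15489 = 1199/3 - 15489 = -45268/3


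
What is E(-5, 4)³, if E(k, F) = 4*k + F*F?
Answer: -64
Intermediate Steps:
E(k, F) = F² + 4*k (E(k, F) = 4*k + F² = F² + 4*k)
E(-5, 4)³ = (4² + 4*(-5))³ = (16 - 20)³ = (-4)³ = -64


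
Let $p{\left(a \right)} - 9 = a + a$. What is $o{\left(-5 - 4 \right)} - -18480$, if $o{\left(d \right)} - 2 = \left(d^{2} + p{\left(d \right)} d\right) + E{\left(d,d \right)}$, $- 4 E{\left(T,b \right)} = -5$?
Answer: $\frac{74581}{4} \approx 18645.0$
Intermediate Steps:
$E{\left(T,b \right)} = \frac{5}{4}$ ($E{\left(T,b \right)} = \left(- \frac{1}{4}\right) \left(-5\right) = \frac{5}{4}$)
$p{\left(a \right)} = 9 + 2 a$ ($p{\left(a \right)} = 9 + \left(a + a\right) = 9 + 2 a$)
$o{\left(d \right)} = \frac{13}{4} + d^{2} + d \left(9 + 2 d\right)$ ($o{\left(d \right)} = 2 + \left(\left(d^{2} + \left(9 + 2 d\right) d\right) + \frac{5}{4}\right) = 2 + \left(\left(d^{2} + d \left(9 + 2 d\right)\right) + \frac{5}{4}\right) = 2 + \left(\frac{5}{4} + d^{2} + d \left(9 + 2 d\right)\right) = \frac{13}{4} + d^{2} + d \left(9 + 2 d\right)$)
$o{\left(-5 - 4 \right)} - -18480 = \left(\frac{13}{4} + 3 \left(-5 - 4\right)^{2} + 9 \left(-5 - 4\right)\right) - -18480 = \left(\frac{13}{4} + 3 \left(-5 - 4\right)^{2} + 9 \left(-5 - 4\right)\right) + 18480 = \left(\frac{13}{4} + 3 \left(-9\right)^{2} + 9 \left(-9\right)\right) + 18480 = \left(\frac{13}{4} + 3 \cdot 81 - 81\right) + 18480 = \left(\frac{13}{4} + 243 - 81\right) + 18480 = \frac{661}{4} + 18480 = \frac{74581}{4}$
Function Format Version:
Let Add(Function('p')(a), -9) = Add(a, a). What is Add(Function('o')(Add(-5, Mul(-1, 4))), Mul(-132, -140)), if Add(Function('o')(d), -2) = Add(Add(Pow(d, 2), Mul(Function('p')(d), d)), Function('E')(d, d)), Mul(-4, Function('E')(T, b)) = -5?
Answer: Rational(74581, 4) ≈ 18645.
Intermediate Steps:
Function('E')(T, b) = Rational(5, 4) (Function('E')(T, b) = Mul(Rational(-1, 4), -5) = Rational(5, 4))
Function('p')(a) = Add(9, Mul(2, a)) (Function('p')(a) = Add(9, Add(a, a)) = Add(9, Mul(2, a)))
Function('o')(d) = Add(Rational(13, 4), Pow(d, 2), Mul(d, Add(9, Mul(2, d)))) (Function('o')(d) = Add(2, Add(Add(Pow(d, 2), Mul(Add(9, Mul(2, d)), d)), Rational(5, 4))) = Add(2, Add(Add(Pow(d, 2), Mul(d, Add(9, Mul(2, d)))), Rational(5, 4))) = Add(2, Add(Rational(5, 4), Pow(d, 2), Mul(d, Add(9, Mul(2, d))))) = Add(Rational(13, 4), Pow(d, 2), Mul(d, Add(9, Mul(2, d)))))
Add(Function('o')(Add(-5, Mul(-1, 4))), Mul(-132, -140)) = Add(Add(Rational(13, 4), Mul(3, Pow(Add(-5, Mul(-1, 4)), 2)), Mul(9, Add(-5, Mul(-1, 4)))), Mul(-132, -140)) = Add(Add(Rational(13, 4), Mul(3, Pow(Add(-5, -4), 2)), Mul(9, Add(-5, -4))), 18480) = Add(Add(Rational(13, 4), Mul(3, Pow(-9, 2)), Mul(9, -9)), 18480) = Add(Add(Rational(13, 4), Mul(3, 81), -81), 18480) = Add(Add(Rational(13, 4), 243, -81), 18480) = Add(Rational(661, 4), 18480) = Rational(74581, 4)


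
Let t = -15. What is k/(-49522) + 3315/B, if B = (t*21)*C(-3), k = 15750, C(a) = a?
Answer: 4976056/1559943 ≈ 3.1899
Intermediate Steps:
B = 945 (B = -15*21*(-3) = -315*(-3) = 945)
k/(-49522) + 3315/B = 15750/(-49522) + 3315/945 = 15750*(-1/49522) + 3315*(1/945) = -7875/24761 + 221/63 = 4976056/1559943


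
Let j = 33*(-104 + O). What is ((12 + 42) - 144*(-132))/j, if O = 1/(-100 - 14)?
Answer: -724356/130427 ≈ -5.5537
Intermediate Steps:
O = -1/114 (O = 1/(-114) = -1/114 ≈ -0.0087719)
j = -130427/38 (j = 33*(-104 - 1/114) = 33*(-11857/114) = -130427/38 ≈ -3432.3)
((12 + 42) - 144*(-132))/j = ((12 + 42) - 144*(-132))/(-130427/38) = (54 + 19008)*(-38/130427) = 19062*(-38/130427) = -724356/130427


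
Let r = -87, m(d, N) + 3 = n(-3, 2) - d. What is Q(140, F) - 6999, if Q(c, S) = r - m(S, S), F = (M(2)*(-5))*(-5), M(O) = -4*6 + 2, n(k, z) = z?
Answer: -7635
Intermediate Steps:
m(d, N) = -1 - d (m(d, N) = -3 + (2 - d) = -1 - d)
M(O) = -22 (M(O) = -24 + 2 = -22)
F = -550 (F = -22*(-5)*(-5) = 110*(-5) = -550)
Q(c, S) = -86 + S (Q(c, S) = -87 - (-1 - S) = -87 + (1 + S) = -86 + S)
Q(140, F) - 6999 = (-86 - 550) - 6999 = -636 - 6999 = -7635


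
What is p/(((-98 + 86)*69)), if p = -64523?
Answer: 64523/828 ≈ 77.926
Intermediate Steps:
p/(((-98 + 86)*69)) = -64523*1/(69*(-98 + 86)) = -64523/((-12*69)) = -64523/(-828) = -64523*(-1/828) = 64523/828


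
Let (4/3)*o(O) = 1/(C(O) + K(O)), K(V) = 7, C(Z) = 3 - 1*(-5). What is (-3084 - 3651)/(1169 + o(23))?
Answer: -134700/23381 ≈ -5.7611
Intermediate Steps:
C(Z) = 8 (C(Z) = 3 + 5 = 8)
o(O) = 1/20 (o(O) = 3/(4*(8 + 7)) = (¾)/15 = (¾)*(1/15) = 1/20)
(-3084 - 3651)/(1169 + o(23)) = (-3084 - 3651)/(1169 + 1/20) = -6735/23381/20 = -6735*20/23381 = -134700/23381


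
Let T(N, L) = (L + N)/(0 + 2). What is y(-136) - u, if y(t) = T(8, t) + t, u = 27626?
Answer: -27826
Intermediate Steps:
T(N, L) = L/2 + N/2 (T(N, L) = (L + N)/2 = (L + N)*(½) = L/2 + N/2)
y(t) = 4 + 3*t/2 (y(t) = (t/2 + (½)*8) + t = (t/2 + 4) + t = (4 + t/2) + t = 4 + 3*t/2)
y(-136) - u = (4 + (3/2)*(-136)) - 1*27626 = (4 - 204) - 27626 = -200 - 27626 = -27826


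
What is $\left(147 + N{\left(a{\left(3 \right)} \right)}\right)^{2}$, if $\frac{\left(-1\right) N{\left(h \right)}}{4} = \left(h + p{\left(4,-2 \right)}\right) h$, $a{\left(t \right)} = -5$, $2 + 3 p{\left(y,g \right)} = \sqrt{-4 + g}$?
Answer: $\frac{7801}{9} + \frac{4040 i \sqrt{6}}{9} \approx 866.78 + 1099.5 i$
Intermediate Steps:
$p{\left(y,g \right)} = - \frac{2}{3} + \frac{\sqrt{-4 + g}}{3}$
$N{\left(h \right)} = - 4 h \left(- \frac{2}{3} + h + \frac{i \sqrt{6}}{3}\right)$ ($N{\left(h \right)} = - 4 \left(h - \left(\frac{2}{3} - \frac{\sqrt{-4 - 2}}{3}\right)\right) h = - 4 \left(h - \left(\frac{2}{3} - \frac{\sqrt{-6}}{3}\right)\right) h = - 4 \left(h - \left(\frac{2}{3} - \frac{i \sqrt{6}}{3}\right)\right) h = - 4 \left(- \frac{2}{3} + h + \frac{i \sqrt{6}}{3}\right) h = - 4 h \left(- \frac{2}{3} + h + \frac{i \sqrt{6}}{3}\right)$)
$\left(147 + N{\left(a{\left(3 \right)} \right)}\right)^{2} = \left(147 + \frac{4}{3} \left(-5\right) \left(2 - -15 - i \sqrt{6}\right)\right)^{2} = \left(147 + \frac{4}{3} \left(-5\right) \left(2 + 15 - i \sqrt{6}\right)\right)^{2} = \left(147 + \frac{4}{3} \left(-5\right) \left(17 - i \sqrt{6}\right)\right)^{2} = \left(147 - \left(\frac{340}{3} - \frac{20 i \sqrt{6}}{3}\right)\right)^{2} = \left(\frac{101}{3} + \frac{20 i \sqrt{6}}{3}\right)^{2}$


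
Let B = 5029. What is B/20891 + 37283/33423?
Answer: 72843340/53710761 ≈ 1.3562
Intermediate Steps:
B/20891 + 37283/33423 = 5029/20891 + 37283/33423 = 72843340/53710761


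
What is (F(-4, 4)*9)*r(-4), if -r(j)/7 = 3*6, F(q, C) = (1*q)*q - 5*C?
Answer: 4536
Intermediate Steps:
F(q, C) = q² - 5*C (F(q, C) = q*q - 5*C = q² - 5*C)
r(j) = -126 (r(j) = -21*6 = -7*18 = -126)
(F(-4, 4)*9)*r(-4) = (((-4)² - 5*4)*9)*(-126) = ((16 - 20)*9)*(-126) = -4*9*(-126) = -36*(-126) = 4536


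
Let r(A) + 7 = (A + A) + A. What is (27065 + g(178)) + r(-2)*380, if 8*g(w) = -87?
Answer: 176913/8 ≈ 22114.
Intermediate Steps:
r(A) = -7 + 3*A (r(A) = -7 + ((A + A) + A) = -7 + (2*A + A) = -7 + 3*A)
g(w) = -87/8 (g(w) = (1/8)*(-87) = -87/8)
(27065 + g(178)) + r(-2)*380 = (27065 - 87/8) + (-7 + 3*(-2))*380 = 216433/8 + (-7 - 6)*380 = 216433/8 - 13*380 = 216433/8 - 4940 = 176913/8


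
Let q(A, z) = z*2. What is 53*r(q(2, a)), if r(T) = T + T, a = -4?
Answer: -848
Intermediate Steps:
q(A, z) = 2*z
r(T) = 2*T
53*r(q(2, a)) = 53*(2*(2*(-4))) = 53*(2*(-8)) = 53*(-16) = -848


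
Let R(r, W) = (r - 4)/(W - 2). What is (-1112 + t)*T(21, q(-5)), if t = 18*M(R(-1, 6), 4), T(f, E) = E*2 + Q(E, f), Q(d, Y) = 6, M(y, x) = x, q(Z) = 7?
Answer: -20800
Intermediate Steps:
R(r, W) = (-4 + r)/(-2 + W)
T(f, E) = 6 + 2*E (T(f, E) = E*2 + 6 = 2*E + 6 = 6 + 2*E)
t = 72 (t = 18*4 = 72)
(-1112 + t)*T(21, q(-5)) = (-1112 + 72)*(6 + 2*7) = -1040*(6 + 14) = -1040*20 = -20800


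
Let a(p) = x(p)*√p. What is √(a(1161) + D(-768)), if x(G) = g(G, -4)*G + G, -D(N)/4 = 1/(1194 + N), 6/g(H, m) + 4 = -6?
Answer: √(-10650 + 1580202270*√129)/1065 ≈ 125.79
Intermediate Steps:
g(H, m) = -⅗ (g(H, m) = 6/(-4 - 6) = 6/(-10) = 6*(-⅒) = -⅗)
D(N) = -4/(1194 + N)
x(G) = 2*G/5 (x(G) = -3*G/5 + G = 2*G/5)
a(p) = 2*p^(3/2)/5 (a(p) = (2*p/5)*√p = 2*p^(3/2)/5)
√(a(1161) + D(-768)) = √(2*1161^(3/2)/5 - 4/(1194 - 768)) = √(2*(3483*√129)/5 - 4/426) = √(6966*√129/5 - 4*1/426) = √(6966*√129/5 - 2/213) = √(-2/213 + 6966*√129/5)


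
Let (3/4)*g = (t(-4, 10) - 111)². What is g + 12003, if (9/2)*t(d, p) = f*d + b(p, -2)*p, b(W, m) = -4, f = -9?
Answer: 6972925/243 ≈ 28695.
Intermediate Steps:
t(d, p) = -2*d - 8*p/9 (t(d, p) = 2*(-9*d - 4*p)/9 = -2*d - 8*p/9)
g = 4056196/243 (g = 4*((-2*(-4) - 8/9*10) - 111)²/3 = 4*((8 - 80/9) - 111)²/3 = 4*(-8/9 - 111)²/3 = 4*(-1007/9)²/3 = (4/3)*(1014049/81) = 4056196/243 ≈ 16692.)
g + 12003 = 4056196/243 + 12003 = 6972925/243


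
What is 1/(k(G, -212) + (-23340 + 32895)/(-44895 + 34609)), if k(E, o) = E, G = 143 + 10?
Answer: 10286/1564203 ≈ 0.0065759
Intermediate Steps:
G = 153
1/(k(G, -212) + (-23340 + 32895)/(-44895 + 34609)) = 1/(153 + (-23340 + 32895)/(-44895 + 34609)) = 1/(153 + 9555/(-10286)) = 1/(153 + 9555*(-1/10286)) = 1/(153 - 9555/10286) = 1/(1564203/10286) = 10286/1564203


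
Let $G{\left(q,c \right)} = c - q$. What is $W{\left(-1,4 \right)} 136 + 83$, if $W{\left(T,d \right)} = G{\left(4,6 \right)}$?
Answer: $355$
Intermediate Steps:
$W{\left(T,d \right)} = 2$ ($W{\left(T,d \right)} = 6 - 4 = 2$)
$W{\left(-1,4 \right)} 136 + 83 = 2 \cdot 136 + 83 = 272 + 83 = 355$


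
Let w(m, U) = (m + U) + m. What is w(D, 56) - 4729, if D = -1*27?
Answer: -4727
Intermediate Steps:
D = -27
w(m, U) = U + 2*m (w(m, U) = (U + m) + m = U + 2*m)
w(D, 56) - 4729 = (56 + 2*(-27)) - 4729 = (56 - 54) - 4729 = 2 - 4729 = -4727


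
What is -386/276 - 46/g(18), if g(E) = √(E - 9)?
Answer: -2309/138 ≈ -16.732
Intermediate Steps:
g(E) = √(-9 + E)
-386/276 - 46/g(18) = -386/276 - 46/√(-9 + 18) = -386*1/276 - 46/(√9) = -193/138 - 46/3 = -2309/138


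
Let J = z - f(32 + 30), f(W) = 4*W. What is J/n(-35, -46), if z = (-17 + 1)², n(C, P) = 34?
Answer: 4/17 ≈ 0.23529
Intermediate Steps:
z = 256 (z = (-16)² = 256)
J = 8 (J = 256 - 4*(32 + 30) = 256 - 4*62 = 256 - 1*248 = 256 - 248 = 8)
J/n(-35, -46) = 8/34 = 8*(1/34) = 4/17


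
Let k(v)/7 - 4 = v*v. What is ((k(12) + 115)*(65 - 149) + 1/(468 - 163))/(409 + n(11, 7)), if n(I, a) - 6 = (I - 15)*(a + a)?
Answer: -82141/305 ≈ -269.31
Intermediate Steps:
k(v) = 28 + 7*v**2 (k(v) = 28 + 7*(v*v) = 28 + 7*v**2)
n(I, a) = 6 + 2*a*(-15 + I) (n(I, a) = 6 + (I - 15)*(a + a) = 6 + (-15 + I)*(2*a) = 6 + 2*a*(-15 + I))
((k(12) + 115)*(65 - 149) + 1/(468 - 163))/(409 + n(11, 7)) = (((28 + 7*12**2) + 115)*(65 - 149) + 1/(468 - 163))/(409 + (6 - 30*7 + 2*11*7)) = (((28 + 7*144) + 115)*(-84) + 1/305)/(409 + (6 - 210 + 154)) = (((28 + 1008) + 115)*(-84) + 1/305)/(409 - 50) = ((1036 + 115)*(-84) + 1/305)/359 = (1151*(-84) + 1/305)*(1/359) = (-96684 + 1/305)*(1/359) = -29488619/305*1/359 = -82141/305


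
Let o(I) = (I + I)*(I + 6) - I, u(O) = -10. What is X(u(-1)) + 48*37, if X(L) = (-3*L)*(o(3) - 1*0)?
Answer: 3306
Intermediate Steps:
o(I) = -I + 2*I*(6 + I) (o(I) = (2*I)*(6 + I) - I = 2*I*(6 + I) - I = -I + 2*I*(6 + I))
X(L) = -153*L (X(L) = (-3*L)*(3*(11 + 2*3) - 1*0) = (-3*L)*(3*(11 + 6) + 0) = (-3*L)*(3*17 + 0) = (-3*L)*(51 + 0) = -3*L*51 = -153*L)
X(u(-1)) + 48*37 = -153*(-10) + 48*37 = 1530 + 1776 = 3306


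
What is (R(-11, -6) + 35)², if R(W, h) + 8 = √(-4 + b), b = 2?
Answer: (27 + I*√2)² ≈ 727.0 + 76.368*I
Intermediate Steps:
R(W, h) = -8 + I*√2 (R(W, h) = -8 + √(-4 + 2) = -8 + √(-2) = -8 + I*√2)
(R(-11, -6) + 35)² = ((-8 + I*√2) + 35)² = (27 + I*√2)²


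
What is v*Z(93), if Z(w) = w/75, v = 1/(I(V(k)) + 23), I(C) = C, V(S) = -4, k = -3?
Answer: 31/475 ≈ 0.065263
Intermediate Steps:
v = 1/19 (v = 1/(-4 + 23) = 1/19 ≈ 0.052632)
Z(w) = w/75 (Z(w) = w*(1/75) = w/75)
v*Z(93) = ((1/75)*93)/19 = (1/19)*(31/25) = 31/475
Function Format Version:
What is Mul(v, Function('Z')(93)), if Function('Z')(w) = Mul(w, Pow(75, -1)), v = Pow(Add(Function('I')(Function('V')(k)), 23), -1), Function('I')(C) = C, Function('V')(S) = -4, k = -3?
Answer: Rational(31, 475) ≈ 0.065263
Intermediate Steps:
v = Rational(1, 19) (v = Pow(Add(-4, 23), -1) = Pow(19, -1) = Rational(1, 19) ≈ 0.052632)
Function('Z')(w) = Mul(Rational(1, 75), w) (Function('Z')(w) = Mul(w, Rational(1, 75)) = Mul(Rational(1, 75), w))
Mul(v, Function('Z')(93)) = Mul(Rational(1, 19), Mul(Rational(1, 75), 93)) = Mul(Rational(1, 19), Rational(31, 25)) = Rational(31, 475)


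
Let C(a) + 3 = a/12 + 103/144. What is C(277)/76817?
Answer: 2995/11061648 ≈ 0.00027076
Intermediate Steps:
C(a) = -329/144 + a/12 (C(a) = -3 + (a/12 + 103/144) = -3 + (103/144 + a/12) = -329/144 + a/12)
C(277)/76817 = (-329/144 + (1/12)*277)/76817 = (-329/144 + 277/12)*(1/76817) = (2995/144)*(1/76817) = 2995/11061648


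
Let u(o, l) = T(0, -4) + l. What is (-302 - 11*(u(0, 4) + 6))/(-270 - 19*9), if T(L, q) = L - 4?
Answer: 368/441 ≈ 0.83447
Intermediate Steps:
T(L, q) = -4 + L
u(o, l) = -4 + l (u(o, l) = (-4 + 0) + l = -4 + l)
(-302 - 11*(u(0, 4) + 6))/(-270 - 19*9) = (-302 - 11*((-4 + 4) + 6))/(-270 - 19*9) = (-302 - 11*(0 + 6))/(-270 - 171) = (-302 - 11*6)/(-441) = (-302 - 66)*(-1/441) = -368*(-1/441) = 368/441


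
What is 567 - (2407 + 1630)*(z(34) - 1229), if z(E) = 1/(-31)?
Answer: 153827277/31 ≈ 4.9622e+6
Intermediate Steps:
z(E) = -1/31
567 - (2407 + 1630)*(z(34) - 1229) = 567 - (2407 + 1630)*(-1/31 - 1229) = 567 - 4037*(-38100)/31 = 567 - 1*(-153809700/31) = 567 + 153809700/31 = 153827277/31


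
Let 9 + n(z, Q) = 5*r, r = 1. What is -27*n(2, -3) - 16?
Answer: 92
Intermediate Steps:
n(z, Q) = -4 (n(z, Q) = -9 + 5*1 = -9 + 5 = -4)
-27*n(2, -3) - 16 = -27*(-4) - 16 = 108 - 16 = 92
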